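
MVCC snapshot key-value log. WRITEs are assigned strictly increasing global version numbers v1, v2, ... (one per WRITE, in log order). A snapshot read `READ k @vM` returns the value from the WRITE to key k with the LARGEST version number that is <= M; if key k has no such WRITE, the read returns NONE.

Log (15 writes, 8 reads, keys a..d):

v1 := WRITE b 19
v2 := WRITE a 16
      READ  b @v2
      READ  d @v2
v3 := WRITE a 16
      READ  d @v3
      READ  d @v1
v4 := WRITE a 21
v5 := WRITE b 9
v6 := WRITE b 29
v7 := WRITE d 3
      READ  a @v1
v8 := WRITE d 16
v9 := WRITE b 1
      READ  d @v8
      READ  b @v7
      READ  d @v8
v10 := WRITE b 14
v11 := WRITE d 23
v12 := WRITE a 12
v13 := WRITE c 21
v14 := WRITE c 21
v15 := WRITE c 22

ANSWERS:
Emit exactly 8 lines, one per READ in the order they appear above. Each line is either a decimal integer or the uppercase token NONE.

v1: WRITE b=19  (b history now [(1, 19)])
v2: WRITE a=16  (a history now [(2, 16)])
READ b @v2: history=[(1, 19)] -> pick v1 -> 19
READ d @v2: history=[] -> no version <= 2 -> NONE
v3: WRITE a=16  (a history now [(2, 16), (3, 16)])
READ d @v3: history=[] -> no version <= 3 -> NONE
READ d @v1: history=[] -> no version <= 1 -> NONE
v4: WRITE a=21  (a history now [(2, 16), (3, 16), (4, 21)])
v5: WRITE b=9  (b history now [(1, 19), (5, 9)])
v6: WRITE b=29  (b history now [(1, 19), (5, 9), (6, 29)])
v7: WRITE d=3  (d history now [(7, 3)])
READ a @v1: history=[(2, 16), (3, 16), (4, 21)] -> no version <= 1 -> NONE
v8: WRITE d=16  (d history now [(7, 3), (8, 16)])
v9: WRITE b=1  (b history now [(1, 19), (5, 9), (6, 29), (9, 1)])
READ d @v8: history=[(7, 3), (8, 16)] -> pick v8 -> 16
READ b @v7: history=[(1, 19), (5, 9), (6, 29), (9, 1)] -> pick v6 -> 29
READ d @v8: history=[(7, 3), (8, 16)] -> pick v8 -> 16
v10: WRITE b=14  (b history now [(1, 19), (5, 9), (6, 29), (9, 1), (10, 14)])
v11: WRITE d=23  (d history now [(7, 3), (8, 16), (11, 23)])
v12: WRITE a=12  (a history now [(2, 16), (3, 16), (4, 21), (12, 12)])
v13: WRITE c=21  (c history now [(13, 21)])
v14: WRITE c=21  (c history now [(13, 21), (14, 21)])
v15: WRITE c=22  (c history now [(13, 21), (14, 21), (15, 22)])

Answer: 19
NONE
NONE
NONE
NONE
16
29
16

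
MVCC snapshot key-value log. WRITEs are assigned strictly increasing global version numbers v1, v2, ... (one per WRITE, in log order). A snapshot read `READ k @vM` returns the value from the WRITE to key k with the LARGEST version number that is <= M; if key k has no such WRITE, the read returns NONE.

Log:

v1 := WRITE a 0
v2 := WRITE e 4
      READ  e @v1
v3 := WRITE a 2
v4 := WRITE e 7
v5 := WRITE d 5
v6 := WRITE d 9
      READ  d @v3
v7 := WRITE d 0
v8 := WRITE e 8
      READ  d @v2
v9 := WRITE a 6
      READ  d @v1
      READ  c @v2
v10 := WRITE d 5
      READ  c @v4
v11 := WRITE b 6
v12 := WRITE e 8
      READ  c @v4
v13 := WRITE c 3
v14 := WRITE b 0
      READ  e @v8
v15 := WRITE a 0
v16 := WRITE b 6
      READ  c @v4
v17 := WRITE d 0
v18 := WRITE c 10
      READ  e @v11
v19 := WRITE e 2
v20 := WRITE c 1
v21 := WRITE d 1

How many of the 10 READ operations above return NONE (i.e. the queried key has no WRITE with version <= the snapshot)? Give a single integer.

v1: WRITE a=0  (a history now [(1, 0)])
v2: WRITE e=4  (e history now [(2, 4)])
READ e @v1: history=[(2, 4)] -> no version <= 1 -> NONE
v3: WRITE a=2  (a history now [(1, 0), (3, 2)])
v4: WRITE e=7  (e history now [(2, 4), (4, 7)])
v5: WRITE d=5  (d history now [(5, 5)])
v6: WRITE d=9  (d history now [(5, 5), (6, 9)])
READ d @v3: history=[(5, 5), (6, 9)] -> no version <= 3 -> NONE
v7: WRITE d=0  (d history now [(5, 5), (6, 9), (7, 0)])
v8: WRITE e=8  (e history now [(2, 4), (4, 7), (8, 8)])
READ d @v2: history=[(5, 5), (6, 9), (7, 0)] -> no version <= 2 -> NONE
v9: WRITE a=6  (a history now [(1, 0), (3, 2), (9, 6)])
READ d @v1: history=[(5, 5), (6, 9), (7, 0)] -> no version <= 1 -> NONE
READ c @v2: history=[] -> no version <= 2 -> NONE
v10: WRITE d=5  (d history now [(5, 5), (6, 9), (7, 0), (10, 5)])
READ c @v4: history=[] -> no version <= 4 -> NONE
v11: WRITE b=6  (b history now [(11, 6)])
v12: WRITE e=8  (e history now [(2, 4), (4, 7), (8, 8), (12, 8)])
READ c @v4: history=[] -> no version <= 4 -> NONE
v13: WRITE c=3  (c history now [(13, 3)])
v14: WRITE b=0  (b history now [(11, 6), (14, 0)])
READ e @v8: history=[(2, 4), (4, 7), (8, 8), (12, 8)] -> pick v8 -> 8
v15: WRITE a=0  (a history now [(1, 0), (3, 2), (9, 6), (15, 0)])
v16: WRITE b=6  (b history now [(11, 6), (14, 0), (16, 6)])
READ c @v4: history=[(13, 3)] -> no version <= 4 -> NONE
v17: WRITE d=0  (d history now [(5, 5), (6, 9), (7, 0), (10, 5), (17, 0)])
v18: WRITE c=10  (c history now [(13, 3), (18, 10)])
READ e @v11: history=[(2, 4), (4, 7), (8, 8), (12, 8)] -> pick v8 -> 8
v19: WRITE e=2  (e history now [(2, 4), (4, 7), (8, 8), (12, 8), (19, 2)])
v20: WRITE c=1  (c history now [(13, 3), (18, 10), (20, 1)])
v21: WRITE d=1  (d history now [(5, 5), (6, 9), (7, 0), (10, 5), (17, 0), (21, 1)])
Read results in order: ['NONE', 'NONE', 'NONE', 'NONE', 'NONE', 'NONE', 'NONE', '8', 'NONE', '8']
NONE count = 8

Answer: 8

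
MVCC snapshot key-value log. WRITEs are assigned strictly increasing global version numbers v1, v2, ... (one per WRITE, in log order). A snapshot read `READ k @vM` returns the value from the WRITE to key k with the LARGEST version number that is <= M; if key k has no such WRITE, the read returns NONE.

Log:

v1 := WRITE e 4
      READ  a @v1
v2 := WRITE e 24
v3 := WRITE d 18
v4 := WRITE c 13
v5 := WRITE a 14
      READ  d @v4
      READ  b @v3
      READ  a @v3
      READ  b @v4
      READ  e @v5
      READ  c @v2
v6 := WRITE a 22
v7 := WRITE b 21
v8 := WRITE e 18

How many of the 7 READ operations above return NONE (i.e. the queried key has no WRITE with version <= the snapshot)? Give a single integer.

Answer: 5

Derivation:
v1: WRITE e=4  (e history now [(1, 4)])
READ a @v1: history=[] -> no version <= 1 -> NONE
v2: WRITE e=24  (e history now [(1, 4), (2, 24)])
v3: WRITE d=18  (d history now [(3, 18)])
v4: WRITE c=13  (c history now [(4, 13)])
v5: WRITE a=14  (a history now [(5, 14)])
READ d @v4: history=[(3, 18)] -> pick v3 -> 18
READ b @v3: history=[] -> no version <= 3 -> NONE
READ a @v3: history=[(5, 14)] -> no version <= 3 -> NONE
READ b @v4: history=[] -> no version <= 4 -> NONE
READ e @v5: history=[(1, 4), (2, 24)] -> pick v2 -> 24
READ c @v2: history=[(4, 13)] -> no version <= 2 -> NONE
v6: WRITE a=22  (a history now [(5, 14), (6, 22)])
v7: WRITE b=21  (b history now [(7, 21)])
v8: WRITE e=18  (e history now [(1, 4), (2, 24), (8, 18)])
Read results in order: ['NONE', '18', 'NONE', 'NONE', 'NONE', '24', 'NONE']
NONE count = 5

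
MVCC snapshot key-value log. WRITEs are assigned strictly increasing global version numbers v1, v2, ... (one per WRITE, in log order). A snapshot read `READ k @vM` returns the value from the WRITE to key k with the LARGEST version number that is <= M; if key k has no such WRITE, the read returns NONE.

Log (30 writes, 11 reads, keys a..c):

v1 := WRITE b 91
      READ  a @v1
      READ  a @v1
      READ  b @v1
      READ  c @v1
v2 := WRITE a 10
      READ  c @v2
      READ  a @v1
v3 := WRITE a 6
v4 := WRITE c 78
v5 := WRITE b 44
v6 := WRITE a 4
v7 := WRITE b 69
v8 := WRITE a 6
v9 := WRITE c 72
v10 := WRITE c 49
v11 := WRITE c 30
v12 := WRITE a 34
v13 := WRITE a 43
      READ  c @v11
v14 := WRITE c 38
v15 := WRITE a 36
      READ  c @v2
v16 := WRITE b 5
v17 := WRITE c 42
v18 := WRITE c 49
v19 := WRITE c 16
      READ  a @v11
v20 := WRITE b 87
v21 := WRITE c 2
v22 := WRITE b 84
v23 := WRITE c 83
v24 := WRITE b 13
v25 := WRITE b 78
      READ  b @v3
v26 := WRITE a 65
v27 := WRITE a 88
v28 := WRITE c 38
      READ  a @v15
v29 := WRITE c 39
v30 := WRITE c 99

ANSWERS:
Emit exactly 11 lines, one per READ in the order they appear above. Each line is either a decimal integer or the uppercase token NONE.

v1: WRITE b=91  (b history now [(1, 91)])
READ a @v1: history=[] -> no version <= 1 -> NONE
READ a @v1: history=[] -> no version <= 1 -> NONE
READ b @v1: history=[(1, 91)] -> pick v1 -> 91
READ c @v1: history=[] -> no version <= 1 -> NONE
v2: WRITE a=10  (a history now [(2, 10)])
READ c @v2: history=[] -> no version <= 2 -> NONE
READ a @v1: history=[(2, 10)] -> no version <= 1 -> NONE
v3: WRITE a=6  (a history now [(2, 10), (3, 6)])
v4: WRITE c=78  (c history now [(4, 78)])
v5: WRITE b=44  (b history now [(1, 91), (5, 44)])
v6: WRITE a=4  (a history now [(2, 10), (3, 6), (6, 4)])
v7: WRITE b=69  (b history now [(1, 91), (5, 44), (7, 69)])
v8: WRITE a=6  (a history now [(2, 10), (3, 6), (6, 4), (8, 6)])
v9: WRITE c=72  (c history now [(4, 78), (9, 72)])
v10: WRITE c=49  (c history now [(4, 78), (9, 72), (10, 49)])
v11: WRITE c=30  (c history now [(4, 78), (9, 72), (10, 49), (11, 30)])
v12: WRITE a=34  (a history now [(2, 10), (3, 6), (6, 4), (8, 6), (12, 34)])
v13: WRITE a=43  (a history now [(2, 10), (3, 6), (6, 4), (8, 6), (12, 34), (13, 43)])
READ c @v11: history=[(4, 78), (9, 72), (10, 49), (11, 30)] -> pick v11 -> 30
v14: WRITE c=38  (c history now [(4, 78), (9, 72), (10, 49), (11, 30), (14, 38)])
v15: WRITE a=36  (a history now [(2, 10), (3, 6), (6, 4), (8, 6), (12, 34), (13, 43), (15, 36)])
READ c @v2: history=[(4, 78), (9, 72), (10, 49), (11, 30), (14, 38)] -> no version <= 2 -> NONE
v16: WRITE b=5  (b history now [(1, 91), (5, 44), (7, 69), (16, 5)])
v17: WRITE c=42  (c history now [(4, 78), (9, 72), (10, 49), (11, 30), (14, 38), (17, 42)])
v18: WRITE c=49  (c history now [(4, 78), (9, 72), (10, 49), (11, 30), (14, 38), (17, 42), (18, 49)])
v19: WRITE c=16  (c history now [(4, 78), (9, 72), (10, 49), (11, 30), (14, 38), (17, 42), (18, 49), (19, 16)])
READ a @v11: history=[(2, 10), (3, 6), (6, 4), (8, 6), (12, 34), (13, 43), (15, 36)] -> pick v8 -> 6
v20: WRITE b=87  (b history now [(1, 91), (5, 44), (7, 69), (16, 5), (20, 87)])
v21: WRITE c=2  (c history now [(4, 78), (9, 72), (10, 49), (11, 30), (14, 38), (17, 42), (18, 49), (19, 16), (21, 2)])
v22: WRITE b=84  (b history now [(1, 91), (5, 44), (7, 69), (16, 5), (20, 87), (22, 84)])
v23: WRITE c=83  (c history now [(4, 78), (9, 72), (10, 49), (11, 30), (14, 38), (17, 42), (18, 49), (19, 16), (21, 2), (23, 83)])
v24: WRITE b=13  (b history now [(1, 91), (5, 44), (7, 69), (16, 5), (20, 87), (22, 84), (24, 13)])
v25: WRITE b=78  (b history now [(1, 91), (5, 44), (7, 69), (16, 5), (20, 87), (22, 84), (24, 13), (25, 78)])
READ b @v3: history=[(1, 91), (5, 44), (7, 69), (16, 5), (20, 87), (22, 84), (24, 13), (25, 78)] -> pick v1 -> 91
v26: WRITE a=65  (a history now [(2, 10), (3, 6), (6, 4), (8, 6), (12, 34), (13, 43), (15, 36), (26, 65)])
v27: WRITE a=88  (a history now [(2, 10), (3, 6), (6, 4), (8, 6), (12, 34), (13, 43), (15, 36), (26, 65), (27, 88)])
v28: WRITE c=38  (c history now [(4, 78), (9, 72), (10, 49), (11, 30), (14, 38), (17, 42), (18, 49), (19, 16), (21, 2), (23, 83), (28, 38)])
READ a @v15: history=[(2, 10), (3, 6), (6, 4), (8, 6), (12, 34), (13, 43), (15, 36), (26, 65), (27, 88)] -> pick v15 -> 36
v29: WRITE c=39  (c history now [(4, 78), (9, 72), (10, 49), (11, 30), (14, 38), (17, 42), (18, 49), (19, 16), (21, 2), (23, 83), (28, 38), (29, 39)])
v30: WRITE c=99  (c history now [(4, 78), (9, 72), (10, 49), (11, 30), (14, 38), (17, 42), (18, 49), (19, 16), (21, 2), (23, 83), (28, 38), (29, 39), (30, 99)])

Answer: NONE
NONE
91
NONE
NONE
NONE
30
NONE
6
91
36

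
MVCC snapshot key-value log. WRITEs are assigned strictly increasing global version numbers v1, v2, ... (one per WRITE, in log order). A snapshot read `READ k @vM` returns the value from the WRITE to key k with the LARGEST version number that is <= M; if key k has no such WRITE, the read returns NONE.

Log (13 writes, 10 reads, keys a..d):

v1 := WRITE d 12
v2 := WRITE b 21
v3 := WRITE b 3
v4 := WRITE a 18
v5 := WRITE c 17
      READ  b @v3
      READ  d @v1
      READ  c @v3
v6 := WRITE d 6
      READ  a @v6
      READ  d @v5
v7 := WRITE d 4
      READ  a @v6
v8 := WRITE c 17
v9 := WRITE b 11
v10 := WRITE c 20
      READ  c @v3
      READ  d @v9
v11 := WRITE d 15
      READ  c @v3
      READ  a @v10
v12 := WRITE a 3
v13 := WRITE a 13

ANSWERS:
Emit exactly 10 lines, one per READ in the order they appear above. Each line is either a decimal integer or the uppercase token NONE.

v1: WRITE d=12  (d history now [(1, 12)])
v2: WRITE b=21  (b history now [(2, 21)])
v3: WRITE b=3  (b history now [(2, 21), (3, 3)])
v4: WRITE a=18  (a history now [(4, 18)])
v5: WRITE c=17  (c history now [(5, 17)])
READ b @v3: history=[(2, 21), (3, 3)] -> pick v3 -> 3
READ d @v1: history=[(1, 12)] -> pick v1 -> 12
READ c @v3: history=[(5, 17)] -> no version <= 3 -> NONE
v6: WRITE d=6  (d history now [(1, 12), (6, 6)])
READ a @v6: history=[(4, 18)] -> pick v4 -> 18
READ d @v5: history=[(1, 12), (6, 6)] -> pick v1 -> 12
v7: WRITE d=4  (d history now [(1, 12), (6, 6), (7, 4)])
READ a @v6: history=[(4, 18)] -> pick v4 -> 18
v8: WRITE c=17  (c history now [(5, 17), (8, 17)])
v9: WRITE b=11  (b history now [(2, 21), (3, 3), (9, 11)])
v10: WRITE c=20  (c history now [(5, 17), (8, 17), (10, 20)])
READ c @v3: history=[(5, 17), (8, 17), (10, 20)] -> no version <= 3 -> NONE
READ d @v9: history=[(1, 12), (6, 6), (7, 4)] -> pick v7 -> 4
v11: WRITE d=15  (d history now [(1, 12), (6, 6), (7, 4), (11, 15)])
READ c @v3: history=[(5, 17), (8, 17), (10, 20)] -> no version <= 3 -> NONE
READ a @v10: history=[(4, 18)] -> pick v4 -> 18
v12: WRITE a=3  (a history now [(4, 18), (12, 3)])
v13: WRITE a=13  (a history now [(4, 18), (12, 3), (13, 13)])

Answer: 3
12
NONE
18
12
18
NONE
4
NONE
18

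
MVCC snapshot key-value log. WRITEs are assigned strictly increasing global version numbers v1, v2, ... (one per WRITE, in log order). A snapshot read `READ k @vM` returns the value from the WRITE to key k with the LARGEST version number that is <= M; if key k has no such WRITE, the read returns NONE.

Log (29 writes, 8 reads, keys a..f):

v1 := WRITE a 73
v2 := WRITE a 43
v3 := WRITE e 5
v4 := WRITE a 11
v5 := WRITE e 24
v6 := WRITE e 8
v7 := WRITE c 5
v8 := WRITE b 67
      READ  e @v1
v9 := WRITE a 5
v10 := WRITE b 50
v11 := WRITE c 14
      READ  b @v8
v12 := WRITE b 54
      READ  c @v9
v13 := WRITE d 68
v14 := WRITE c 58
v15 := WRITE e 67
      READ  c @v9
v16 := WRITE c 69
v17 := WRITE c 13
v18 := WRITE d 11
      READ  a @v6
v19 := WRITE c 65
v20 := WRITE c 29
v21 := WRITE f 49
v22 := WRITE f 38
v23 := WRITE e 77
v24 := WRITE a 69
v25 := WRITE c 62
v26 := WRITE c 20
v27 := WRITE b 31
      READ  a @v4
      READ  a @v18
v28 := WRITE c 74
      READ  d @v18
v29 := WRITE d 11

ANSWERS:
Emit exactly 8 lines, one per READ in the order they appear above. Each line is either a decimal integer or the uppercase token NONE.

v1: WRITE a=73  (a history now [(1, 73)])
v2: WRITE a=43  (a history now [(1, 73), (2, 43)])
v3: WRITE e=5  (e history now [(3, 5)])
v4: WRITE a=11  (a history now [(1, 73), (2, 43), (4, 11)])
v5: WRITE e=24  (e history now [(3, 5), (5, 24)])
v6: WRITE e=8  (e history now [(3, 5), (5, 24), (6, 8)])
v7: WRITE c=5  (c history now [(7, 5)])
v8: WRITE b=67  (b history now [(8, 67)])
READ e @v1: history=[(3, 5), (5, 24), (6, 8)] -> no version <= 1 -> NONE
v9: WRITE a=5  (a history now [(1, 73), (2, 43), (4, 11), (9, 5)])
v10: WRITE b=50  (b history now [(8, 67), (10, 50)])
v11: WRITE c=14  (c history now [(7, 5), (11, 14)])
READ b @v8: history=[(8, 67), (10, 50)] -> pick v8 -> 67
v12: WRITE b=54  (b history now [(8, 67), (10, 50), (12, 54)])
READ c @v9: history=[(7, 5), (11, 14)] -> pick v7 -> 5
v13: WRITE d=68  (d history now [(13, 68)])
v14: WRITE c=58  (c history now [(7, 5), (11, 14), (14, 58)])
v15: WRITE e=67  (e history now [(3, 5), (5, 24), (6, 8), (15, 67)])
READ c @v9: history=[(7, 5), (11, 14), (14, 58)] -> pick v7 -> 5
v16: WRITE c=69  (c history now [(7, 5), (11, 14), (14, 58), (16, 69)])
v17: WRITE c=13  (c history now [(7, 5), (11, 14), (14, 58), (16, 69), (17, 13)])
v18: WRITE d=11  (d history now [(13, 68), (18, 11)])
READ a @v6: history=[(1, 73), (2, 43), (4, 11), (9, 5)] -> pick v4 -> 11
v19: WRITE c=65  (c history now [(7, 5), (11, 14), (14, 58), (16, 69), (17, 13), (19, 65)])
v20: WRITE c=29  (c history now [(7, 5), (11, 14), (14, 58), (16, 69), (17, 13), (19, 65), (20, 29)])
v21: WRITE f=49  (f history now [(21, 49)])
v22: WRITE f=38  (f history now [(21, 49), (22, 38)])
v23: WRITE e=77  (e history now [(3, 5), (5, 24), (6, 8), (15, 67), (23, 77)])
v24: WRITE a=69  (a history now [(1, 73), (2, 43), (4, 11), (9, 5), (24, 69)])
v25: WRITE c=62  (c history now [(7, 5), (11, 14), (14, 58), (16, 69), (17, 13), (19, 65), (20, 29), (25, 62)])
v26: WRITE c=20  (c history now [(7, 5), (11, 14), (14, 58), (16, 69), (17, 13), (19, 65), (20, 29), (25, 62), (26, 20)])
v27: WRITE b=31  (b history now [(8, 67), (10, 50), (12, 54), (27, 31)])
READ a @v4: history=[(1, 73), (2, 43), (4, 11), (9, 5), (24, 69)] -> pick v4 -> 11
READ a @v18: history=[(1, 73), (2, 43), (4, 11), (9, 5), (24, 69)] -> pick v9 -> 5
v28: WRITE c=74  (c history now [(7, 5), (11, 14), (14, 58), (16, 69), (17, 13), (19, 65), (20, 29), (25, 62), (26, 20), (28, 74)])
READ d @v18: history=[(13, 68), (18, 11)] -> pick v18 -> 11
v29: WRITE d=11  (d history now [(13, 68), (18, 11), (29, 11)])

Answer: NONE
67
5
5
11
11
5
11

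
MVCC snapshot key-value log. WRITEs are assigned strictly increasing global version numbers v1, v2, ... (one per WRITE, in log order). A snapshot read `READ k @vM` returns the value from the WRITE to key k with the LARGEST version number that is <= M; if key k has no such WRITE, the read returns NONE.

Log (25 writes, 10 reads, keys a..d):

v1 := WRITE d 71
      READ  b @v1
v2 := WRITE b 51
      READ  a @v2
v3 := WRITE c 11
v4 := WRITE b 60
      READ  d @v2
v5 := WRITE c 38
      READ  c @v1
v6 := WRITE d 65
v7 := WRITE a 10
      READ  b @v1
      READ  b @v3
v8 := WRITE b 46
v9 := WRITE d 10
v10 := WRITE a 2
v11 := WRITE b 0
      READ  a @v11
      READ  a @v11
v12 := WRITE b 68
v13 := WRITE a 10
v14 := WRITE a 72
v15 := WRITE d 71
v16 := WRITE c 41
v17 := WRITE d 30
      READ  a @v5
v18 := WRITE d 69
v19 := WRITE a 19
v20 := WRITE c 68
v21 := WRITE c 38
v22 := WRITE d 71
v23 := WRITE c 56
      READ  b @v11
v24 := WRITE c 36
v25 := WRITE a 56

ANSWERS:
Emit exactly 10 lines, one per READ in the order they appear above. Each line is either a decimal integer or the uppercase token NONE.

Answer: NONE
NONE
71
NONE
NONE
51
2
2
NONE
0

Derivation:
v1: WRITE d=71  (d history now [(1, 71)])
READ b @v1: history=[] -> no version <= 1 -> NONE
v2: WRITE b=51  (b history now [(2, 51)])
READ a @v2: history=[] -> no version <= 2 -> NONE
v3: WRITE c=11  (c history now [(3, 11)])
v4: WRITE b=60  (b history now [(2, 51), (4, 60)])
READ d @v2: history=[(1, 71)] -> pick v1 -> 71
v5: WRITE c=38  (c history now [(3, 11), (5, 38)])
READ c @v1: history=[(3, 11), (5, 38)] -> no version <= 1 -> NONE
v6: WRITE d=65  (d history now [(1, 71), (6, 65)])
v7: WRITE a=10  (a history now [(7, 10)])
READ b @v1: history=[(2, 51), (4, 60)] -> no version <= 1 -> NONE
READ b @v3: history=[(2, 51), (4, 60)] -> pick v2 -> 51
v8: WRITE b=46  (b history now [(2, 51), (4, 60), (8, 46)])
v9: WRITE d=10  (d history now [(1, 71), (6, 65), (9, 10)])
v10: WRITE a=2  (a history now [(7, 10), (10, 2)])
v11: WRITE b=0  (b history now [(2, 51), (4, 60), (8, 46), (11, 0)])
READ a @v11: history=[(7, 10), (10, 2)] -> pick v10 -> 2
READ a @v11: history=[(7, 10), (10, 2)] -> pick v10 -> 2
v12: WRITE b=68  (b history now [(2, 51), (4, 60), (8, 46), (11, 0), (12, 68)])
v13: WRITE a=10  (a history now [(7, 10), (10, 2), (13, 10)])
v14: WRITE a=72  (a history now [(7, 10), (10, 2), (13, 10), (14, 72)])
v15: WRITE d=71  (d history now [(1, 71), (6, 65), (9, 10), (15, 71)])
v16: WRITE c=41  (c history now [(3, 11), (5, 38), (16, 41)])
v17: WRITE d=30  (d history now [(1, 71), (6, 65), (9, 10), (15, 71), (17, 30)])
READ a @v5: history=[(7, 10), (10, 2), (13, 10), (14, 72)] -> no version <= 5 -> NONE
v18: WRITE d=69  (d history now [(1, 71), (6, 65), (9, 10), (15, 71), (17, 30), (18, 69)])
v19: WRITE a=19  (a history now [(7, 10), (10, 2), (13, 10), (14, 72), (19, 19)])
v20: WRITE c=68  (c history now [(3, 11), (5, 38), (16, 41), (20, 68)])
v21: WRITE c=38  (c history now [(3, 11), (5, 38), (16, 41), (20, 68), (21, 38)])
v22: WRITE d=71  (d history now [(1, 71), (6, 65), (9, 10), (15, 71), (17, 30), (18, 69), (22, 71)])
v23: WRITE c=56  (c history now [(3, 11), (5, 38), (16, 41), (20, 68), (21, 38), (23, 56)])
READ b @v11: history=[(2, 51), (4, 60), (8, 46), (11, 0), (12, 68)] -> pick v11 -> 0
v24: WRITE c=36  (c history now [(3, 11), (5, 38), (16, 41), (20, 68), (21, 38), (23, 56), (24, 36)])
v25: WRITE a=56  (a history now [(7, 10), (10, 2), (13, 10), (14, 72), (19, 19), (25, 56)])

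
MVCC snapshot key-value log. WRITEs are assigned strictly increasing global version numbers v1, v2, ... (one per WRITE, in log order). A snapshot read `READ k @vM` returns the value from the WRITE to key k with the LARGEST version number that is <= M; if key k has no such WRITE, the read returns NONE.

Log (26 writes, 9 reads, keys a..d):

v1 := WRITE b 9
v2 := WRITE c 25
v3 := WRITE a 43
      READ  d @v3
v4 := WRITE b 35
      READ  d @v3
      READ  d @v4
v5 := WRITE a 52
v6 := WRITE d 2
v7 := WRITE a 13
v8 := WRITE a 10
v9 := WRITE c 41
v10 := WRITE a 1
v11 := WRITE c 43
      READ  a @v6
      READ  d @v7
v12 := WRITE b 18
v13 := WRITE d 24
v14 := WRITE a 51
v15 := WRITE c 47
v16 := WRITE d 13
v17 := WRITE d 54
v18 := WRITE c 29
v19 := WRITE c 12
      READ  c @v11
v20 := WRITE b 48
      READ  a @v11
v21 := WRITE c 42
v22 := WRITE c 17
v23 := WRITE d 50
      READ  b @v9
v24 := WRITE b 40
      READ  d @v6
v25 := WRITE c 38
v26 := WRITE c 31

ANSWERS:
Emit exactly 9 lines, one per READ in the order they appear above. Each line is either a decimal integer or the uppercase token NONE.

v1: WRITE b=9  (b history now [(1, 9)])
v2: WRITE c=25  (c history now [(2, 25)])
v3: WRITE a=43  (a history now [(3, 43)])
READ d @v3: history=[] -> no version <= 3 -> NONE
v4: WRITE b=35  (b history now [(1, 9), (4, 35)])
READ d @v3: history=[] -> no version <= 3 -> NONE
READ d @v4: history=[] -> no version <= 4 -> NONE
v5: WRITE a=52  (a history now [(3, 43), (5, 52)])
v6: WRITE d=2  (d history now [(6, 2)])
v7: WRITE a=13  (a history now [(3, 43), (5, 52), (7, 13)])
v8: WRITE a=10  (a history now [(3, 43), (5, 52), (7, 13), (8, 10)])
v9: WRITE c=41  (c history now [(2, 25), (9, 41)])
v10: WRITE a=1  (a history now [(3, 43), (5, 52), (7, 13), (8, 10), (10, 1)])
v11: WRITE c=43  (c history now [(2, 25), (9, 41), (11, 43)])
READ a @v6: history=[(3, 43), (5, 52), (7, 13), (8, 10), (10, 1)] -> pick v5 -> 52
READ d @v7: history=[(6, 2)] -> pick v6 -> 2
v12: WRITE b=18  (b history now [(1, 9), (4, 35), (12, 18)])
v13: WRITE d=24  (d history now [(6, 2), (13, 24)])
v14: WRITE a=51  (a history now [(3, 43), (5, 52), (7, 13), (8, 10), (10, 1), (14, 51)])
v15: WRITE c=47  (c history now [(2, 25), (9, 41), (11, 43), (15, 47)])
v16: WRITE d=13  (d history now [(6, 2), (13, 24), (16, 13)])
v17: WRITE d=54  (d history now [(6, 2), (13, 24), (16, 13), (17, 54)])
v18: WRITE c=29  (c history now [(2, 25), (9, 41), (11, 43), (15, 47), (18, 29)])
v19: WRITE c=12  (c history now [(2, 25), (9, 41), (11, 43), (15, 47), (18, 29), (19, 12)])
READ c @v11: history=[(2, 25), (9, 41), (11, 43), (15, 47), (18, 29), (19, 12)] -> pick v11 -> 43
v20: WRITE b=48  (b history now [(1, 9), (4, 35), (12, 18), (20, 48)])
READ a @v11: history=[(3, 43), (5, 52), (7, 13), (8, 10), (10, 1), (14, 51)] -> pick v10 -> 1
v21: WRITE c=42  (c history now [(2, 25), (9, 41), (11, 43), (15, 47), (18, 29), (19, 12), (21, 42)])
v22: WRITE c=17  (c history now [(2, 25), (9, 41), (11, 43), (15, 47), (18, 29), (19, 12), (21, 42), (22, 17)])
v23: WRITE d=50  (d history now [(6, 2), (13, 24), (16, 13), (17, 54), (23, 50)])
READ b @v9: history=[(1, 9), (4, 35), (12, 18), (20, 48)] -> pick v4 -> 35
v24: WRITE b=40  (b history now [(1, 9), (4, 35), (12, 18), (20, 48), (24, 40)])
READ d @v6: history=[(6, 2), (13, 24), (16, 13), (17, 54), (23, 50)] -> pick v6 -> 2
v25: WRITE c=38  (c history now [(2, 25), (9, 41), (11, 43), (15, 47), (18, 29), (19, 12), (21, 42), (22, 17), (25, 38)])
v26: WRITE c=31  (c history now [(2, 25), (9, 41), (11, 43), (15, 47), (18, 29), (19, 12), (21, 42), (22, 17), (25, 38), (26, 31)])

Answer: NONE
NONE
NONE
52
2
43
1
35
2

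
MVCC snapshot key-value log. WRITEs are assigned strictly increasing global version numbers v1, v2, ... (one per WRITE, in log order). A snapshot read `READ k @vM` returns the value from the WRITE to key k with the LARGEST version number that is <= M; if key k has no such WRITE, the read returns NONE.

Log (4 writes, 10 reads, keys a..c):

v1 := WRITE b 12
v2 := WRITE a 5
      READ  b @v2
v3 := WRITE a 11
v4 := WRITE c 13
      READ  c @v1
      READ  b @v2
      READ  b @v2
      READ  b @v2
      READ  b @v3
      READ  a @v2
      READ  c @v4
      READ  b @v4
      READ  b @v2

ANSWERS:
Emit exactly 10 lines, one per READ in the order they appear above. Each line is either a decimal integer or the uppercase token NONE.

v1: WRITE b=12  (b history now [(1, 12)])
v2: WRITE a=5  (a history now [(2, 5)])
READ b @v2: history=[(1, 12)] -> pick v1 -> 12
v3: WRITE a=11  (a history now [(2, 5), (3, 11)])
v4: WRITE c=13  (c history now [(4, 13)])
READ c @v1: history=[(4, 13)] -> no version <= 1 -> NONE
READ b @v2: history=[(1, 12)] -> pick v1 -> 12
READ b @v2: history=[(1, 12)] -> pick v1 -> 12
READ b @v2: history=[(1, 12)] -> pick v1 -> 12
READ b @v3: history=[(1, 12)] -> pick v1 -> 12
READ a @v2: history=[(2, 5), (3, 11)] -> pick v2 -> 5
READ c @v4: history=[(4, 13)] -> pick v4 -> 13
READ b @v4: history=[(1, 12)] -> pick v1 -> 12
READ b @v2: history=[(1, 12)] -> pick v1 -> 12

Answer: 12
NONE
12
12
12
12
5
13
12
12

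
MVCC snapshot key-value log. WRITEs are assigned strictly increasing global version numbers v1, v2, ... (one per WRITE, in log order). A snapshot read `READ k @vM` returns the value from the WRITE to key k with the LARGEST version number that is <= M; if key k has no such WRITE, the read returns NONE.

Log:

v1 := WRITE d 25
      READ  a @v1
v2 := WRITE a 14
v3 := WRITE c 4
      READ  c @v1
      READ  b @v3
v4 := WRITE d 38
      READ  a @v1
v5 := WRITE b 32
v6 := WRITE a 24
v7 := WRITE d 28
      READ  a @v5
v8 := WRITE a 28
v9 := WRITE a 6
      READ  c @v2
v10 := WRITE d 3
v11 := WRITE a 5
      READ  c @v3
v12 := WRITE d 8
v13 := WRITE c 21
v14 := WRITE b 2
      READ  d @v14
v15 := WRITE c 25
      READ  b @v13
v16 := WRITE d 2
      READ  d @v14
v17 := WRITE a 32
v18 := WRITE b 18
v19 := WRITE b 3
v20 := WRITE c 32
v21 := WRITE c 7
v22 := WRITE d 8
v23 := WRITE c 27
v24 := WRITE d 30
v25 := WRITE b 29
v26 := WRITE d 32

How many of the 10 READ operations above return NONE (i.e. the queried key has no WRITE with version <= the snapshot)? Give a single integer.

Answer: 5

Derivation:
v1: WRITE d=25  (d history now [(1, 25)])
READ a @v1: history=[] -> no version <= 1 -> NONE
v2: WRITE a=14  (a history now [(2, 14)])
v3: WRITE c=4  (c history now [(3, 4)])
READ c @v1: history=[(3, 4)] -> no version <= 1 -> NONE
READ b @v3: history=[] -> no version <= 3 -> NONE
v4: WRITE d=38  (d history now [(1, 25), (4, 38)])
READ a @v1: history=[(2, 14)] -> no version <= 1 -> NONE
v5: WRITE b=32  (b history now [(5, 32)])
v6: WRITE a=24  (a history now [(2, 14), (6, 24)])
v7: WRITE d=28  (d history now [(1, 25), (4, 38), (7, 28)])
READ a @v5: history=[(2, 14), (6, 24)] -> pick v2 -> 14
v8: WRITE a=28  (a history now [(2, 14), (6, 24), (8, 28)])
v9: WRITE a=6  (a history now [(2, 14), (6, 24), (8, 28), (9, 6)])
READ c @v2: history=[(3, 4)] -> no version <= 2 -> NONE
v10: WRITE d=3  (d history now [(1, 25), (4, 38), (7, 28), (10, 3)])
v11: WRITE a=5  (a history now [(2, 14), (6, 24), (8, 28), (9, 6), (11, 5)])
READ c @v3: history=[(3, 4)] -> pick v3 -> 4
v12: WRITE d=8  (d history now [(1, 25), (4, 38), (7, 28), (10, 3), (12, 8)])
v13: WRITE c=21  (c history now [(3, 4), (13, 21)])
v14: WRITE b=2  (b history now [(5, 32), (14, 2)])
READ d @v14: history=[(1, 25), (4, 38), (7, 28), (10, 3), (12, 8)] -> pick v12 -> 8
v15: WRITE c=25  (c history now [(3, 4), (13, 21), (15, 25)])
READ b @v13: history=[(5, 32), (14, 2)] -> pick v5 -> 32
v16: WRITE d=2  (d history now [(1, 25), (4, 38), (7, 28), (10, 3), (12, 8), (16, 2)])
READ d @v14: history=[(1, 25), (4, 38), (7, 28), (10, 3), (12, 8), (16, 2)] -> pick v12 -> 8
v17: WRITE a=32  (a history now [(2, 14), (6, 24), (8, 28), (9, 6), (11, 5), (17, 32)])
v18: WRITE b=18  (b history now [(5, 32), (14, 2), (18, 18)])
v19: WRITE b=3  (b history now [(5, 32), (14, 2), (18, 18), (19, 3)])
v20: WRITE c=32  (c history now [(3, 4), (13, 21), (15, 25), (20, 32)])
v21: WRITE c=7  (c history now [(3, 4), (13, 21), (15, 25), (20, 32), (21, 7)])
v22: WRITE d=8  (d history now [(1, 25), (4, 38), (7, 28), (10, 3), (12, 8), (16, 2), (22, 8)])
v23: WRITE c=27  (c history now [(3, 4), (13, 21), (15, 25), (20, 32), (21, 7), (23, 27)])
v24: WRITE d=30  (d history now [(1, 25), (4, 38), (7, 28), (10, 3), (12, 8), (16, 2), (22, 8), (24, 30)])
v25: WRITE b=29  (b history now [(5, 32), (14, 2), (18, 18), (19, 3), (25, 29)])
v26: WRITE d=32  (d history now [(1, 25), (4, 38), (7, 28), (10, 3), (12, 8), (16, 2), (22, 8), (24, 30), (26, 32)])
Read results in order: ['NONE', 'NONE', 'NONE', 'NONE', '14', 'NONE', '4', '8', '32', '8']
NONE count = 5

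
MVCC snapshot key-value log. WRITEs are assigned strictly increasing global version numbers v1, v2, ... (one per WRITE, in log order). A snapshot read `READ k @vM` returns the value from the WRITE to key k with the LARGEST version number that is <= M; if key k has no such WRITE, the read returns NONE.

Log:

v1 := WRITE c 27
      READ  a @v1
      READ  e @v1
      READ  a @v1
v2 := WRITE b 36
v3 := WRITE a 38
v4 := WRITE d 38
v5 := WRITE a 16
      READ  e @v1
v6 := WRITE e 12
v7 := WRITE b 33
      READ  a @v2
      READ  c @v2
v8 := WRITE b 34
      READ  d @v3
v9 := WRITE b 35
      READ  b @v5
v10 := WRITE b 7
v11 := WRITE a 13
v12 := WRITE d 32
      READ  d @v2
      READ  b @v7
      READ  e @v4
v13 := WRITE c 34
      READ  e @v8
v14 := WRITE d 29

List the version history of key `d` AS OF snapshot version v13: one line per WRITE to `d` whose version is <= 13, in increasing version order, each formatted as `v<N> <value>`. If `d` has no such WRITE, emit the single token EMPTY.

Scan writes for key=d with version <= 13:
  v1 WRITE c 27 -> skip
  v2 WRITE b 36 -> skip
  v3 WRITE a 38 -> skip
  v4 WRITE d 38 -> keep
  v5 WRITE a 16 -> skip
  v6 WRITE e 12 -> skip
  v7 WRITE b 33 -> skip
  v8 WRITE b 34 -> skip
  v9 WRITE b 35 -> skip
  v10 WRITE b 7 -> skip
  v11 WRITE a 13 -> skip
  v12 WRITE d 32 -> keep
  v13 WRITE c 34 -> skip
  v14 WRITE d 29 -> drop (> snap)
Collected: [(4, 38), (12, 32)]

Answer: v4 38
v12 32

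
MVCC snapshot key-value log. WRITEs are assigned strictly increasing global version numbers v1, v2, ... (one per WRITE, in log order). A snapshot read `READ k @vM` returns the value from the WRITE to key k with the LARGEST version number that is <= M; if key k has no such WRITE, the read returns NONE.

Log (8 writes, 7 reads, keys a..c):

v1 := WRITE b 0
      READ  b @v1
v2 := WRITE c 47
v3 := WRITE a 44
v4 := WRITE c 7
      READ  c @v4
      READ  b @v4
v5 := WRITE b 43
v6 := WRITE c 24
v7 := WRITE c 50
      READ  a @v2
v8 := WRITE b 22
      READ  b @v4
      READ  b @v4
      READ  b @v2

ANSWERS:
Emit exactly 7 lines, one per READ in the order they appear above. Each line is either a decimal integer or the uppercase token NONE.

Answer: 0
7
0
NONE
0
0
0

Derivation:
v1: WRITE b=0  (b history now [(1, 0)])
READ b @v1: history=[(1, 0)] -> pick v1 -> 0
v2: WRITE c=47  (c history now [(2, 47)])
v3: WRITE a=44  (a history now [(3, 44)])
v4: WRITE c=7  (c history now [(2, 47), (4, 7)])
READ c @v4: history=[(2, 47), (4, 7)] -> pick v4 -> 7
READ b @v4: history=[(1, 0)] -> pick v1 -> 0
v5: WRITE b=43  (b history now [(1, 0), (5, 43)])
v6: WRITE c=24  (c history now [(2, 47), (4, 7), (6, 24)])
v7: WRITE c=50  (c history now [(2, 47), (4, 7), (6, 24), (7, 50)])
READ a @v2: history=[(3, 44)] -> no version <= 2 -> NONE
v8: WRITE b=22  (b history now [(1, 0), (5, 43), (8, 22)])
READ b @v4: history=[(1, 0), (5, 43), (8, 22)] -> pick v1 -> 0
READ b @v4: history=[(1, 0), (5, 43), (8, 22)] -> pick v1 -> 0
READ b @v2: history=[(1, 0), (5, 43), (8, 22)] -> pick v1 -> 0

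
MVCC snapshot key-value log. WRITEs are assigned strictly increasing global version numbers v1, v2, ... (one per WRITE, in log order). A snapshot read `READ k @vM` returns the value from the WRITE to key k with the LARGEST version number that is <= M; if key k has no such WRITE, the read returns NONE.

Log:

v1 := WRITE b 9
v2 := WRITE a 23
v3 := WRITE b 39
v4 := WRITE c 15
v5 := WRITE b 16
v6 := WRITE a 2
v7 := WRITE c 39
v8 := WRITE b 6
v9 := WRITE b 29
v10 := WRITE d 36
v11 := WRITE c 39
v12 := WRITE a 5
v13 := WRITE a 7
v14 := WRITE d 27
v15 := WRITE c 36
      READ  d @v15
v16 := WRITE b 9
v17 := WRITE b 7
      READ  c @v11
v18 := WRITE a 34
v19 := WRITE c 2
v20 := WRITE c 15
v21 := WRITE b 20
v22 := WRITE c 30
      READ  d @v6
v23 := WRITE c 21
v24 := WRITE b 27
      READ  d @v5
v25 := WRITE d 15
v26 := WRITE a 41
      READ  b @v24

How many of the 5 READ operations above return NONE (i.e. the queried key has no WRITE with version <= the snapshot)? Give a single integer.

Answer: 2

Derivation:
v1: WRITE b=9  (b history now [(1, 9)])
v2: WRITE a=23  (a history now [(2, 23)])
v3: WRITE b=39  (b history now [(1, 9), (3, 39)])
v4: WRITE c=15  (c history now [(4, 15)])
v5: WRITE b=16  (b history now [(1, 9), (3, 39), (5, 16)])
v6: WRITE a=2  (a history now [(2, 23), (6, 2)])
v7: WRITE c=39  (c history now [(4, 15), (7, 39)])
v8: WRITE b=6  (b history now [(1, 9), (3, 39), (5, 16), (8, 6)])
v9: WRITE b=29  (b history now [(1, 9), (3, 39), (5, 16), (8, 6), (9, 29)])
v10: WRITE d=36  (d history now [(10, 36)])
v11: WRITE c=39  (c history now [(4, 15), (7, 39), (11, 39)])
v12: WRITE a=5  (a history now [(2, 23), (6, 2), (12, 5)])
v13: WRITE a=7  (a history now [(2, 23), (6, 2), (12, 5), (13, 7)])
v14: WRITE d=27  (d history now [(10, 36), (14, 27)])
v15: WRITE c=36  (c history now [(4, 15), (7, 39), (11, 39), (15, 36)])
READ d @v15: history=[(10, 36), (14, 27)] -> pick v14 -> 27
v16: WRITE b=9  (b history now [(1, 9), (3, 39), (5, 16), (8, 6), (9, 29), (16, 9)])
v17: WRITE b=7  (b history now [(1, 9), (3, 39), (5, 16), (8, 6), (9, 29), (16, 9), (17, 7)])
READ c @v11: history=[(4, 15), (7, 39), (11, 39), (15, 36)] -> pick v11 -> 39
v18: WRITE a=34  (a history now [(2, 23), (6, 2), (12, 5), (13, 7), (18, 34)])
v19: WRITE c=2  (c history now [(4, 15), (7, 39), (11, 39), (15, 36), (19, 2)])
v20: WRITE c=15  (c history now [(4, 15), (7, 39), (11, 39), (15, 36), (19, 2), (20, 15)])
v21: WRITE b=20  (b history now [(1, 9), (3, 39), (5, 16), (8, 6), (9, 29), (16, 9), (17, 7), (21, 20)])
v22: WRITE c=30  (c history now [(4, 15), (7, 39), (11, 39), (15, 36), (19, 2), (20, 15), (22, 30)])
READ d @v6: history=[(10, 36), (14, 27)] -> no version <= 6 -> NONE
v23: WRITE c=21  (c history now [(4, 15), (7, 39), (11, 39), (15, 36), (19, 2), (20, 15), (22, 30), (23, 21)])
v24: WRITE b=27  (b history now [(1, 9), (3, 39), (5, 16), (8, 6), (9, 29), (16, 9), (17, 7), (21, 20), (24, 27)])
READ d @v5: history=[(10, 36), (14, 27)] -> no version <= 5 -> NONE
v25: WRITE d=15  (d history now [(10, 36), (14, 27), (25, 15)])
v26: WRITE a=41  (a history now [(2, 23), (6, 2), (12, 5), (13, 7), (18, 34), (26, 41)])
READ b @v24: history=[(1, 9), (3, 39), (5, 16), (8, 6), (9, 29), (16, 9), (17, 7), (21, 20), (24, 27)] -> pick v24 -> 27
Read results in order: ['27', '39', 'NONE', 'NONE', '27']
NONE count = 2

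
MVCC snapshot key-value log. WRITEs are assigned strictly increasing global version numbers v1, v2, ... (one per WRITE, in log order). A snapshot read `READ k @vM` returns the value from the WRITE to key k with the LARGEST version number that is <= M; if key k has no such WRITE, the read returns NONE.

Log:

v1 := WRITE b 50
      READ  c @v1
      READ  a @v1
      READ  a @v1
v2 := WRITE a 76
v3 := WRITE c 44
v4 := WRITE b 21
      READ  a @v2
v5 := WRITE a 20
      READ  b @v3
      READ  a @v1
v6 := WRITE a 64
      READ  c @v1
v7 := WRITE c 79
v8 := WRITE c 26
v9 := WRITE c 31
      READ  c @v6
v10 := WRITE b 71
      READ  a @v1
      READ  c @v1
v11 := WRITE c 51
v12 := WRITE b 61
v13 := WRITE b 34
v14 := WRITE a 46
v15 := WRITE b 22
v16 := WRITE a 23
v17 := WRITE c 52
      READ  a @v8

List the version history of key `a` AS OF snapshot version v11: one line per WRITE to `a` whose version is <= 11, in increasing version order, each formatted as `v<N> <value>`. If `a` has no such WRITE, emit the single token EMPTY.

Answer: v2 76
v5 20
v6 64

Derivation:
Scan writes for key=a with version <= 11:
  v1 WRITE b 50 -> skip
  v2 WRITE a 76 -> keep
  v3 WRITE c 44 -> skip
  v4 WRITE b 21 -> skip
  v5 WRITE a 20 -> keep
  v6 WRITE a 64 -> keep
  v7 WRITE c 79 -> skip
  v8 WRITE c 26 -> skip
  v9 WRITE c 31 -> skip
  v10 WRITE b 71 -> skip
  v11 WRITE c 51 -> skip
  v12 WRITE b 61 -> skip
  v13 WRITE b 34 -> skip
  v14 WRITE a 46 -> drop (> snap)
  v15 WRITE b 22 -> skip
  v16 WRITE a 23 -> drop (> snap)
  v17 WRITE c 52 -> skip
Collected: [(2, 76), (5, 20), (6, 64)]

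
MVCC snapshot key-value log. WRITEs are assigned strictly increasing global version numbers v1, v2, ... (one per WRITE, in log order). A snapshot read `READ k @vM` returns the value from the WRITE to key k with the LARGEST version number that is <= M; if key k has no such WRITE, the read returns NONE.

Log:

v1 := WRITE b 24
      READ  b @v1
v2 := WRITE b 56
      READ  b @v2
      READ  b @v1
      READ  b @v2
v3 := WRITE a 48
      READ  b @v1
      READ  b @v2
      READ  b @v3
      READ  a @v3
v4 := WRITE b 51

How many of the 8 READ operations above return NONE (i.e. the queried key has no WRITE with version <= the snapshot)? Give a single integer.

Answer: 0

Derivation:
v1: WRITE b=24  (b history now [(1, 24)])
READ b @v1: history=[(1, 24)] -> pick v1 -> 24
v2: WRITE b=56  (b history now [(1, 24), (2, 56)])
READ b @v2: history=[(1, 24), (2, 56)] -> pick v2 -> 56
READ b @v1: history=[(1, 24), (2, 56)] -> pick v1 -> 24
READ b @v2: history=[(1, 24), (2, 56)] -> pick v2 -> 56
v3: WRITE a=48  (a history now [(3, 48)])
READ b @v1: history=[(1, 24), (2, 56)] -> pick v1 -> 24
READ b @v2: history=[(1, 24), (2, 56)] -> pick v2 -> 56
READ b @v3: history=[(1, 24), (2, 56)] -> pick v2 -> 56
READ a @v3: history=[(3, 48)] -> pick v3 -> 48
v4: WRITE b=51  (b history now [(1, 24), (2, 56), (4, 51)])
Read results in order: ['24', '56', '24', '56', '24', '56', '56', '48']
NONE count = 0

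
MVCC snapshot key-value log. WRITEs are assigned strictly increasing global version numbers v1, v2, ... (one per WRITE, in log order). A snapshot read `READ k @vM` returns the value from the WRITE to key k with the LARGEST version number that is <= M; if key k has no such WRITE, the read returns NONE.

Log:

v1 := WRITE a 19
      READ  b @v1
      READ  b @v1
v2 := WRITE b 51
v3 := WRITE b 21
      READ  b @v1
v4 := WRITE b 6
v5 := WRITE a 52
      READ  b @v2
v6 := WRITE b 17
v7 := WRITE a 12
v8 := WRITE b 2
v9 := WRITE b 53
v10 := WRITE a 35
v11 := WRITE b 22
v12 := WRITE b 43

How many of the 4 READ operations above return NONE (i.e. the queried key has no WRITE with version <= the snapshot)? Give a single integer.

v1: WRITE a=19  (a history now [(1, 19)])
READ b @v1: history=[] -> no version <= 1 -> NONE
READ b @v1: history=[] -> no version <= 1 -> NONE
v2: WRITE b=51  (b history now [(2, 51)])
v3: WRITE b=21  (b history now [(2, 51), (3, 21)])
READ b @v1: history=[(2, 51), (3, 21)] -> no version <= 1 -> NONE
v4: WRITE b=6  (b history now [(2, 51), (3, 21), (4, 6)])
v5: WRITE a=52  (a history now [(1, 19), (5, 52)])
READ b @v2: history=[(2, 51), (3, 21), (4, 6)] -> pick v2 -> 51
v6: WRITE b=17  (b history now [(2, 51), (3, 21), (4, 6), (6, 17)])
v7: WRITE a=12  (a history now [(1, 19), (5, 52), (7, 12)])
v8: WRITE b=2  (b history now [(2, 51), (3, 21), (4, 6), (6, 17), (8, 2)])
v9: WRITE b=53  (b history now [(2, 51), (3, 21), (4, 6), (6, 17), (8, 2), (9, 53)])
v10: WRITE a=35  (a history now [(1, 19), (5, 52), (7, 12), (10, 35)])
v11: WRITE b=22  (b history now [(2, 51), (3, 21), (4, 6), (6, 17), (8, 2), (9, 53), (11, 22)])
v12: WRITE b=43  (b history now [(2, 51), (3, 21), (4, 6), (6, 17), (8, 2), (9, 53), (11, 22), (12, 43)])
Read results in order: ['NONE', 'NONE', 'NONE', '51']
NONE count = 3

Answer: 3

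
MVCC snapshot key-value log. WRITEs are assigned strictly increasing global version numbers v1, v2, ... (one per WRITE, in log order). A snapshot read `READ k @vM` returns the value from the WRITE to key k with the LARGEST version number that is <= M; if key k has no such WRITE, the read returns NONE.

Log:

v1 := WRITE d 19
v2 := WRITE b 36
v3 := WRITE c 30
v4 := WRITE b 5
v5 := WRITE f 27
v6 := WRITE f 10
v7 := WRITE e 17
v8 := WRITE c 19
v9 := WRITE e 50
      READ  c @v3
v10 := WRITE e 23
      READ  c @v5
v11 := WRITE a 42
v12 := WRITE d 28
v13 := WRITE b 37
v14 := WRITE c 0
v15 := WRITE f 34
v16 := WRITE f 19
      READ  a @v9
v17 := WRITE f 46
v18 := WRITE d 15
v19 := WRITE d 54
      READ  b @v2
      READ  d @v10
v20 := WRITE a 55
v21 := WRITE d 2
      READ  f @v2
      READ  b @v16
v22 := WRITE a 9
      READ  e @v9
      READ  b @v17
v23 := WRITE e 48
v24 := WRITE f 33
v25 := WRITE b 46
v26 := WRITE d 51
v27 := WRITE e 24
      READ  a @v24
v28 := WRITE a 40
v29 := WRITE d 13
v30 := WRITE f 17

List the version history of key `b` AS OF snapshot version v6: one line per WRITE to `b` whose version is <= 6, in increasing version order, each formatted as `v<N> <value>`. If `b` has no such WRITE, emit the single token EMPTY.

Answer: v2 36
v4 5

Derivation:
Scan writes for key=b with version <= 6:
  v1 WRITE d 19 -> skip
  v2 WRITE b 36 -> keep
  v3 WRITE c 30 -> skip
  v4 WRITE b 5 -> keep
  v5 WRITE f 27 -> skip
  v6 WRITE f 10 -> skip
  v7 WRITE e 17 -> skip
  v8 WRITE c 19 -> skip
  v9 WRITE e 50 -> skip
  v10 WRITE e 23 -> skip
  v11 WRITE a 42 -> skip
  v12 WRITE d 28 -> skip
  v13 WRITE b 37 -> drop (> snap)
  v14 WRITE c 0 -> skip
  v15 WRITE f 34 -> skip
  v16 WRITE f 19 -> skip
  v17 WRITE f 46 -> skip
  v18 WRITE d 15 -> skip
  v19 WRITE d 54 -> skip
  v20 WRITE a 55 -> skip
  v21 WRITE d 2 -> skip
  v22 WRITE a 9 -> skip
  v23 WRITE e 48 -> skip
  v24 WRITE f 33 -> skip
  v25 WRITE b 46 -> drop (> snap)
  v26 WRITE d 51 -> skip
  v27 WRITE e 24 -> skip
  v28 WRITE a 40 -> skip
  v29 WRITE d 13 -> skip
  v30 WRITE f 17 -> skip
Collected: [(2, 36), (4, 5)]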